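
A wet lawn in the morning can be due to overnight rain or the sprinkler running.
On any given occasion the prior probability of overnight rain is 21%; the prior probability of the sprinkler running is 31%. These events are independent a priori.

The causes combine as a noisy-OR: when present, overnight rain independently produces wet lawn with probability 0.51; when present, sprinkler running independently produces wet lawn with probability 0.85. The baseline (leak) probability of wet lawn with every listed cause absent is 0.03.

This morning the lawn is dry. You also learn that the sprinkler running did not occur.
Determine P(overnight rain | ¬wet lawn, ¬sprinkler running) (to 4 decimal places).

Under noisy-OR, P(wet lawn | causes) = 1 − (1−0.03)·∏(1−qᵢ) over the active causes.
P(¬wet lawn | ¬sprinkler running) = 0.97*0.79 + 0.4753*0.21 = 0.766300 + 0.099813 = 0.866113
Restricting to configurations with overnight rain present: 0.4753*0.21 = 0.099813.
So P(overnight rain | ¬wet lawn, ¬sprinkler running) = 0.099813/0.866113 ≈ 0.1152.

P(overnight rain | ¬wet lawn, ¬sprinkler running) ≈ 0.1152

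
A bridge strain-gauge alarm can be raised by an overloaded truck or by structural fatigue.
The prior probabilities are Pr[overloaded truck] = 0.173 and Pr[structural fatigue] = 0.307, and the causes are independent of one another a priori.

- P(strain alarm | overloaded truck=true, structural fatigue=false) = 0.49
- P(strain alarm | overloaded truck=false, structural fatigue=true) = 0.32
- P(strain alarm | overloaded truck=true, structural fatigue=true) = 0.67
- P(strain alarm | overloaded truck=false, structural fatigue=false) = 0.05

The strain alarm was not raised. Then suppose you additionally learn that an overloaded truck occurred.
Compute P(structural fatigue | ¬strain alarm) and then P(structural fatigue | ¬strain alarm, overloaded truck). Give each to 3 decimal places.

Sum P(¬strain alarm|·) weighted by the priors over the 4 (overloaded truck, structural fatigue) configurations:
  P(¬strain alarm) = 0.95*0.827*0.693 + 0.68*0.827*0.307 + 0.51*0.173*0.693 + 0.33*0.173*0.307
        = 0.544455 + 0.172645 + 0.061143 + 0.017527 = 0.795770
The terms with structural fatigue present sum to 0.190172, so
  P(structural fatigue | ¬strain alarm) = 0.190172 / 0.795770 ≈ 0.239

Now condition on the additional information:
By total probability over both values of structural fatigue:
  P(¬strain alarm | overloaded truck) = 0.51×0.693 + 0.33×0.307
        = 0.353430 + 0.101310 = 0.454740
Configurations with structural fatigue contribute 0.101310, so
  P(structural fatigue | ¬strain alarm, overloaded truck) = 0.101310 / 0.454740 ≈ 0.223

P(structural fatigue | ¬strain alarm) ≈ 0.239; P(structural fatigue | ¬strain alarm, overloaded truck) ≈ 0.223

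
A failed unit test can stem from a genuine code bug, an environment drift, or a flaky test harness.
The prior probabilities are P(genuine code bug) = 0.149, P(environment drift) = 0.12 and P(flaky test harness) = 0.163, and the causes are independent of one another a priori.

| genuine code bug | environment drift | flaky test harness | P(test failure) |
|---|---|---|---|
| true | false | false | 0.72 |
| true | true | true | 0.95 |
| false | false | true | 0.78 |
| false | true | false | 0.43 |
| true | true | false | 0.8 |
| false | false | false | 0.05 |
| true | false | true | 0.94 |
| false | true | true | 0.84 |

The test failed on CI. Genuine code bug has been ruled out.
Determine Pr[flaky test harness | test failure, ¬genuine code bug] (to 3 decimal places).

For the numerator, keep only flaky test harness=true terms: 0.111883 + 0.016430 = 0.128313
Denominator P(test failure | ¬genuine code bug): 0.05·0.88·0.837 + 0.78·0.88·0.163 + 0.43·0.12·0.837 + 0.84·0.12·0.163 = 0.208330
Posterior = 0.128313 / 0.208330 ≈ 0.616

Pr[flaky test harness | test failure, ¬genuine code bug] ≈ 0.616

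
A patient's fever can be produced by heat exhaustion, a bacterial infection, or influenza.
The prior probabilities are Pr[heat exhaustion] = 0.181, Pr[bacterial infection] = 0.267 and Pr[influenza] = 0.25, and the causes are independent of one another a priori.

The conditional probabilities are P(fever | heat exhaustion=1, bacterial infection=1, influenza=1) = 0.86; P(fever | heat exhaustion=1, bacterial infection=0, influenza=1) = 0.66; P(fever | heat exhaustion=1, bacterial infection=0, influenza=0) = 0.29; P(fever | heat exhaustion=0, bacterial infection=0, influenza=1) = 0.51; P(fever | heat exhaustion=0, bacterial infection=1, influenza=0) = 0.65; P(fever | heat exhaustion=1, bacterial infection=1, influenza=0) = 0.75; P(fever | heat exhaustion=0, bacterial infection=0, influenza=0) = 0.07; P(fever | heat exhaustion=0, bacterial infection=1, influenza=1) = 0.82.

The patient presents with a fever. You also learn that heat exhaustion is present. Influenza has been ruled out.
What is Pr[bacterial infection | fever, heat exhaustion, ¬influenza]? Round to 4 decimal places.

For the numerator, keep only bacterial infection=true terms: 0.75·0.267 = 0.200250
Denominator P(fever | heat exhaustion, ¬influenza): 0.29·0.733 + 0.75·0.267 = 0.412820
P(bacterial infection | fever, heat exhaustion, ¬influenza) = 0.200250/0.412820 ≈ 0.4851

Pr[bacterial infection | fever, heat exhaustion, ¬influenza] ≈ 0.4851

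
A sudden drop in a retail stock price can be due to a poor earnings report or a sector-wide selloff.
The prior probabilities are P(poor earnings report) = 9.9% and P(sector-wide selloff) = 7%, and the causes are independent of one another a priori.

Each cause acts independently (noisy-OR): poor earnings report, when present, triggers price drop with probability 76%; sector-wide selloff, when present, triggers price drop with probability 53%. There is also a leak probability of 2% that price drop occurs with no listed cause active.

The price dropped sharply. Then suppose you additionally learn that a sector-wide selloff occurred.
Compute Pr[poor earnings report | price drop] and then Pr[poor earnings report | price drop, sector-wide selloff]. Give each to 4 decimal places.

Under noisy-OR, P(price drop | causes) = 1 − (1−0.02)·∏(1−qᵢ) over the active causes.
Enumerate the 4 (poor earnings report, sector-wide selloff) configurations and weight by the priors:
  P(price drop) = 0.02×0.901×0.93 + 0.5394×0.901×0.07 + 0.7648×0.099×0.93 + 0.889456×0.099×0.07
        = 0.016759 + 0.034020 + 0.070415 + 0.006164 = 0.127358
Configurations with poor earnings report contribute 0.076579, so
  P(poor earnings report | price drop) = 0.076579 / 0.127358 ≈ 0.6013

With the extra evidence:
P(price drop | sector-wide selloff) = 0.5394×0.901 + 0.889456×0.099 = 0.485999 + 0.088056 = 0.574055
The poor earnings report-present share is 0.889456×0.099 = 0.088056.
So P(poor earnings report | price drop, sector-wide selloff) = 0.088056/0.574055 ≈ 0.1534.
— sector-wide selloff explains away the evidence for poor earnings report.

Pr[poor earnings report | price drop] ≈ 0.6013; Pr[poor earnings report | price drop, sector-wide selloff] ≈ 0.1534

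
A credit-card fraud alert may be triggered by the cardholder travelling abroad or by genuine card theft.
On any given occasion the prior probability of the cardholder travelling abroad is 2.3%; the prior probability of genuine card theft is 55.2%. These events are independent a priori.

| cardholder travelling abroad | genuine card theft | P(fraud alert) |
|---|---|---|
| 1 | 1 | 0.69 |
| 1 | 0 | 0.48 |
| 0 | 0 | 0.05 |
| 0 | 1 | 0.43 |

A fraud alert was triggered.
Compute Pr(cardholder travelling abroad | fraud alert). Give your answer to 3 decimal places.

Pr(cardholder travelling abroad | fraud alert) ≈ 0.051

Enumerate the 4 (cardholder travelling abroad, genuine card theft) configurations and weight by the priors:
  P(fraud alert) = 0.05×0.977×0.448 + 0.43×0.977×0.552 + 0.48×0.023×0.448 + 0.69×0.023×0.552
        = 0.021885 + 0.231901 + 0.004946 + 0.008760 = 0.267492
The terms with cardholder travelling abroad present sum to 0.013706, so
  P(cardholder travelling abroad | fraud alert) = 0.013706 / 0.267492 ≈ 0.051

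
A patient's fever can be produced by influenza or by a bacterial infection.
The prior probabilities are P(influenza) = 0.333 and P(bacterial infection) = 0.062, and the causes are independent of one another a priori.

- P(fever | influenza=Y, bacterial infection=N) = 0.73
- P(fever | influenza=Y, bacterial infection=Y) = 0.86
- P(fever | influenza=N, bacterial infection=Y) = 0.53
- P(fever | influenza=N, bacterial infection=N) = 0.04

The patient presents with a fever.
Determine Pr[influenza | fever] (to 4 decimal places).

Pr[influenza | fever] ≈ 0.8396

P(fever) = 0.04×0.667×0.938 + 0.53×0.667×0.062 + 0.73×0.333×0.938 + 0.86×0.333×0.062 = 0.025026 + 0.021918 + 0.228018 + 0.017756 = 0.292718
The influenza-present share is 0.228018 + 0.017756 = 0.245774.
So P(influenza | fever) = 0.245774/0.292718 ≈ 0.8396.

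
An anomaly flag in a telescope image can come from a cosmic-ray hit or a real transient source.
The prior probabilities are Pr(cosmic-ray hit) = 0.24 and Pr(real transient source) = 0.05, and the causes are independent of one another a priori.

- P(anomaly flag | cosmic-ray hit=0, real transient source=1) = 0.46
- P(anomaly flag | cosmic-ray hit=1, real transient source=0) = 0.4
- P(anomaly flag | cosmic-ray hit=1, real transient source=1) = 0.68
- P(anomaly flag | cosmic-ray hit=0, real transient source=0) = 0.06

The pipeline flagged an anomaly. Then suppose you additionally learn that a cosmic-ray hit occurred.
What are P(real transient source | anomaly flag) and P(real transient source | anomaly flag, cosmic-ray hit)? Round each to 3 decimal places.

Sum P(anomaly flag|·) weighted by the priors over the 4 (cosmic-ray hit, real transient source) configurations:
  P(anomaly flag) = 0.06·0.76·0.95 + 0.46·0.76·0.05 + 0.4·0.24·0.95 + 0.68·0.24·0.05
        = 0.043320 + 0.017480 + 0.091200 + 0.008160 = 0.160160
Configurations with real transient source contribute 0.025640, so
  P(real transient source | anomaly flag) = 0.025640 / 0.160160 ≈ 0.160

Now condition on the additional information:
P(anomaly flag | cosmic-ray hit) = 0.4×0.95 + 0.68×0.05 = 0.380000 + 0.034000 = 0.414000
The real transient source-present share is 0.68×0.05 = 0.034000.
So P(real transient source | anomaly flag, cosmic-ray hit) = 0.034000/0.414000 ≈ 0.082.
Conditioning on cosmic-ray hit lowers the posterior on real transient source: the classic explaining-away effect in a common-effect structure.

P(real transient source | anomaly flag) ≈ 0.160; P(real transient source | anomaly flag, cosmic-ray hit) ≈ 0.082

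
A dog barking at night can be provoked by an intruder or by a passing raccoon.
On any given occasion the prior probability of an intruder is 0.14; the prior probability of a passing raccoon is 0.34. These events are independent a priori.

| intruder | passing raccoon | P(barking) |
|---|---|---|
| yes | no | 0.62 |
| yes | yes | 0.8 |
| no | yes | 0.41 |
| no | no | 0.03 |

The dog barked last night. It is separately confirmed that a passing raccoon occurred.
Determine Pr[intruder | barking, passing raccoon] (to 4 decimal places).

P(barking | passing raccoon) = 0.41*0.86 + 0.8*0.14 = 0.352600 + 0.112000 = 0.464600
Of this, 0.112000 comes from 0.8*0.14 (the intruder=true cases).
So P(intruder | barking, passing raccoon) = 0.112000/0.464600 ≈ 0.2411.

Pr[intruder | barking, passing raccoon] ≈ 0.2411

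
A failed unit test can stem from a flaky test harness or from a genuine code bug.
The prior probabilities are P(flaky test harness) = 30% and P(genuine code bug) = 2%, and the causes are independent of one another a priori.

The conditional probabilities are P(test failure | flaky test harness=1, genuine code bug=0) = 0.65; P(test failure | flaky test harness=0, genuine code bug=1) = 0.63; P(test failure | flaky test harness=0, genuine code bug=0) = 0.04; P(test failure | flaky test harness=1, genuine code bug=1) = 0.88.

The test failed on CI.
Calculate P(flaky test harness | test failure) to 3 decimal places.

P(flaky test harness | test failure) ≈ 0.844

Sum P(test failure|·) weighted by the priors over the 4 (flaky test harness, genuine code bug) configurations:
  P(test failure) = 0.04*0.7*0.98 + 0.63*0.7*0.02 + 0.65*0.3*0.98 + 0.88*0.3*0.02
        = 0.027440 + 0.008820 + 0.191100 + 0.005280 = 0.232640
Keeping only the flaky test harness-present terms gives 0.196380, so
  P(flaky test harness | test failure) = 0.196380 / 0.232640 ≈ 0.844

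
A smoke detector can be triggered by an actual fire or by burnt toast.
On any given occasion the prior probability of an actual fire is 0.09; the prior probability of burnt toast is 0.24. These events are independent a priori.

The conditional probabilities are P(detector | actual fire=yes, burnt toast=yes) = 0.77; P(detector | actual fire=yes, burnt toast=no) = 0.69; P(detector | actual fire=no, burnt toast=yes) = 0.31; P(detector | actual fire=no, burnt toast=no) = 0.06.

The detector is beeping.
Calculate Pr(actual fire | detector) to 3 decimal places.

Enumerate the 4 (actual fire, burnt toast) configurations and weight by the priors:
  P(detector) = 0.06×0.91×0.76 + 0.31×0.91×0.24 + 0.69×0.09×0.76 + 0.77×0.09×0.24
        = 0.041496 + 0.067704 + 0.047196 + 0.016632 = 0.173028
Keeping only the actual fire-present terms gives 0.063828, so
  P(actual fire | detector) = 0.063828 / 0.173028 ≈ 0.369

Pr(actual fire | detector) ≈ 0.369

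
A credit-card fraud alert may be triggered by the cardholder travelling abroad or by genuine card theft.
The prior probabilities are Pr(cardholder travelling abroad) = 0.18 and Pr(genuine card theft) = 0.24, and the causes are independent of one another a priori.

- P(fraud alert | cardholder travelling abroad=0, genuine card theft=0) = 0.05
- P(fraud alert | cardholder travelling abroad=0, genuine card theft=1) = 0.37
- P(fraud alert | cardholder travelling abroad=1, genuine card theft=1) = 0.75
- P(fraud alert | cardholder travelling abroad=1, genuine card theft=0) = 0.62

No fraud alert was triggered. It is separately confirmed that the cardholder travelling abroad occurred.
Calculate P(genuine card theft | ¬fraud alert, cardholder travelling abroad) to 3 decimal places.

P(genuine card theft | ¬fraud alert, cardholder travelling abroad) ≈ 0.172

P(¬fraud alert | cardholder travelling abroad) = 0.38·0.76 + 0.25·0.24 = 0.288800 + 0.060000 = 0.348800
Restricting to configurations with genuine card theft present: 0.25·0.24 = 0.060000.
P(genuine card theft | ¬fraud alert, cardholder travelling abroad) = 0.060000 / 0.348800 ≈ 0.172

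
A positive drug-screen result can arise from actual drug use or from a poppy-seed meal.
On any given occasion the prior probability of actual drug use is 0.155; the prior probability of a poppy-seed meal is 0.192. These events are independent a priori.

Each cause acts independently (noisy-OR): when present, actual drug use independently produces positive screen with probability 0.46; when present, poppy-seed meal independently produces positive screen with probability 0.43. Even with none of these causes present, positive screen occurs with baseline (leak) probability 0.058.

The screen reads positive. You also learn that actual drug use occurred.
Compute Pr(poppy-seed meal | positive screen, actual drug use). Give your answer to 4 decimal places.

Pr(poppy-seed meal | positive screen, actual drug use) ≈ 0.2556

Under noisy-OR, P(positive screen | causes) = 1 − (1−0.058)·∏(1−qᵢ) over the active causes.
Weight on poppy-seed meal=true, given the evidence: 0.710052×0.192 = 0.136330
Denominator P(positive screen | actual drug use): 0.49132×0.808 + 0.710052×0.192 = 0.533317
P(poppy-seed meal | positive screen, actual drug use) = 0.136330/0.533317 ≈ 0.2556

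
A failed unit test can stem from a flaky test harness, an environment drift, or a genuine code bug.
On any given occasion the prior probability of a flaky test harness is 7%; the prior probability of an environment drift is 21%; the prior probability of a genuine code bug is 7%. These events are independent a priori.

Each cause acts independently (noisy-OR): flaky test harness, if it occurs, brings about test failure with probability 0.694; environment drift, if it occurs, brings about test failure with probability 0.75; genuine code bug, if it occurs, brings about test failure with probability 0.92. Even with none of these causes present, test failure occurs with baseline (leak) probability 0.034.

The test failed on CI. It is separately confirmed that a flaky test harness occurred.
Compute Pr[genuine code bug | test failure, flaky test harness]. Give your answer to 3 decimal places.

Pr[genuine code bug | test failure, flaky test harness] ≈ 0.089

Under noisy-OR, P(test failure | causes) = 1 − (1−0.034)·∏(1−qᵢ) over the active causes.
P(test failure | flaky test harness) = 0.704404·0.79·0.93 + 0.976352·0.79·0.07 + 0.926101·0.21·0.93 + 0.994088·0.21·0.07 = 0.517526 + 0.053992 + 0.180868 + 0.014613 = 0.766999
Of this, 0.068605 comes from 0.053992 + 0.014613 (the genuine code bug=true cases).
So P(genuine code bug | test failure, flaky test harness) = 0.068605/0.766999 ≈ 0.089.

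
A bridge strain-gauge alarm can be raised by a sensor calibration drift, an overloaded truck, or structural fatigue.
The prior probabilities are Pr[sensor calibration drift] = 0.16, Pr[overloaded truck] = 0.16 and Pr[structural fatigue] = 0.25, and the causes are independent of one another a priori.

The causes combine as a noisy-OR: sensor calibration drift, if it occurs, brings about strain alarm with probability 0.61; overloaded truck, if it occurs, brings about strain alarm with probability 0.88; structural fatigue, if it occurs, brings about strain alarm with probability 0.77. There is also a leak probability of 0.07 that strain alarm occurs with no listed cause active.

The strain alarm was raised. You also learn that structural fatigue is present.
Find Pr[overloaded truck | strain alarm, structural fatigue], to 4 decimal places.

Pr[overloaded truck | strain alarm, structural fatigue] ≈ 0.1874

Under noisy-OR, P(strain alarm | causes) = 1 − (1−0.07)·∏(1−qᵢ) over the active causes.
By total probability over the 4 (sensor calibration drift, overloaded truck) configurations:
  P(strain alarm | structural fatigue) = 0.7861×0.84×0.84 + 0.974332×0.84×0.16 + 0.916579×0.16×0.84 + 0.989989×0.16×0.16
        = 0.554672 + 0.130950 + 0.123188 + 0.025344 = 0.834154
Configurations with overloaded truck contribute 0.156294, so
  P(overloaded truck | strain alarm, structural fatigue) = 0.156294 / 0.834154 ≈ 0.1874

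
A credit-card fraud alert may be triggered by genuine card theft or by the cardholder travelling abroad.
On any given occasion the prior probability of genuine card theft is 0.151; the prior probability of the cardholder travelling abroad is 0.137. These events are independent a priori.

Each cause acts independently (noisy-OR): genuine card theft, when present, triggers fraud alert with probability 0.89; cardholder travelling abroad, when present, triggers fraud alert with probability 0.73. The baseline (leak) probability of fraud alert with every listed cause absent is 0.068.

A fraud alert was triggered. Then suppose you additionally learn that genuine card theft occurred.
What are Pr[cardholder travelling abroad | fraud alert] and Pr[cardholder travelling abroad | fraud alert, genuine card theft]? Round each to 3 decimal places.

Under noisy-OR, P(fraud alert | causes) = 1 − (1−0.068)·∏(1−qᵢ) over the active causes.
Sum P(fraud alert|·) weighted by the priors over the 4 (genuine card theft, cardholder travelling abroad) configurations:
  P(fraud alert) = 0.068×0.849×0.863 + 0.74836×0.849×0.137 + 0.89748×0.151×0.863 + 0.97232×0.151×0.137
        = 0.049823 + 0.087044 + 0.116953 + 0.020114 = 0.273934
Configurations with cardholder travelling abroad contribute 0.107158, so
  P(cardholder travelling abroad | fraud alert) = 0.107158 / 0.273934 ≈ 0.391

Now also conditioning on genuine card theft=true:
Numerator (weight on configurations with cardholder travelling abroad): 0.97232×0.137 = 0.133208
Normalizer over all consistent configurations: 0.89748×0.863 + 0.97232×0.137 = 0.907733
P(cardholder travelling abroad | fraud alert, genuine card theft) = 0.133208/0.907733 ≈ 0.147

Pr[cardholder travelling abroad | fraud alert] ≈ 0.391; Pr[cardholder travelling abroad | fraud alert, genuine card theft] ≈ 0.147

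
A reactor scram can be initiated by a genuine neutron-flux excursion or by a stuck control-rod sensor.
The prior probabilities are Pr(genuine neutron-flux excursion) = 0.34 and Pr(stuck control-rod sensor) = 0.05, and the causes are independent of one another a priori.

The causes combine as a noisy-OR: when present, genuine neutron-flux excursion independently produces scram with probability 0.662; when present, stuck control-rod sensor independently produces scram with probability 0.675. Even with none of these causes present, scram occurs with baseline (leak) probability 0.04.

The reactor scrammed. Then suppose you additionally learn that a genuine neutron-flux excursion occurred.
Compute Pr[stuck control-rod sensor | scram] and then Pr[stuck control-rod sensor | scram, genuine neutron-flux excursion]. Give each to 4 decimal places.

Pr[stuck control-rod sensor | scram] ≈ 0.1348; Pr[stuck control-rod sensor | scram, genuine neutron-flux excursion] ≈ 0.0652

Under noisy-OR, P(scram | causes) = 1 − (1−0.04)·∏(1−qᵢ) over the active causes.
P(scram) = 0.04×0.66×0.95 + 0.688×0.66×0.05 + 0.67552×0.34×0.95 + 0.894544×0.34×0.05 = 0.025080 + 0.022704 + 0.218193 + 0.015207 = 0.281184
The stuck control-rod sensor-present share is 0.022704 + 0.015207 = 0.037911.
So P(stuck control-rod sensor | scram) = 0.037911/0.281184 ≈ 0.1348.

Now condition on the additional information:
Sum P(scram|·) weighted by the priors over both values of stuck control-rod sensor:
  P(scram | genuine neutron-flux excursion) = 0.67552*0.95 + 0.894544*0.05
        = 0.641744 + 0.044727 = 0.686471
Configurations with stuck control-rod sensor contribute 0.044727, so
  P(stuck control-rod sensor | scram, genuine neutron-flux excursion) = 0.044727 / 0.686471 ≈ 0.0652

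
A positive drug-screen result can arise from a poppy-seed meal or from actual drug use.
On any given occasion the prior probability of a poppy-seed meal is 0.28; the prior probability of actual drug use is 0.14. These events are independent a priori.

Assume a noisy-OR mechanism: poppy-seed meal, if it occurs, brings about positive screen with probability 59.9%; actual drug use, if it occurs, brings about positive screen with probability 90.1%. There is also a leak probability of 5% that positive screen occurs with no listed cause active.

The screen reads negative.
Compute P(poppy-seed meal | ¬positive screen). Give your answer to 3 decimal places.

P(poppy-seed meal | ¬positive screen) ≈ 0.135

Under noisy-OR, P(positive screen | causes) = 1 − (1−0.05)·∏(1−qᵢ) over the active causes.
Sum P(¬positive screen|·) weighted by the priors over the 4 (poppy-seed meal, actual drug use) configurations:
  P(¬positive screen) = 0.95·0.72·0.86 + 0.09405·0.72·0.14 + 0.38095·0.28·0.86 + 0.037714·0.28·0.14
        = 0.588240 + 0.009480 + 0.091733 + 0.001478 = 0.690931
The terms with poppy-seed meal present sum to 0.093211, so
  P(poppy-seed meal | ¬positive screen) = 0.093211 / 0.690931 ≈ 0.135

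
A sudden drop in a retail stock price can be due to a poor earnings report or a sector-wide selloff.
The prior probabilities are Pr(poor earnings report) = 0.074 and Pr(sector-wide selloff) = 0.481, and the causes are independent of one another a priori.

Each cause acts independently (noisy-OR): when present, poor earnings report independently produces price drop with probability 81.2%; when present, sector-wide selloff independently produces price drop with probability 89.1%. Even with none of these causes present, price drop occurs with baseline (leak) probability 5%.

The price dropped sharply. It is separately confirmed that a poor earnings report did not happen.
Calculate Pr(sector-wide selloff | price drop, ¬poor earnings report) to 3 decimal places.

Pr(sector-wide selloff | price drop, ¬poor earnings report) ≈ 0.943

Under noisy-OR, P(price drop | causes) = 1 − (1−0.05)·∏(1−qᵢ) over the active causes.
Weight on sector-wide selloff=true, given the evidence: 0.89645·0.481 = 0.431192
Normalizer over all consistent configurations: 0.05·0.519 + 0.89645·0.481 = 0.457142
P(sector-wide selloff | price drop, ¬poor earnings report) = 0.431192/0.457142 ≈ 0.943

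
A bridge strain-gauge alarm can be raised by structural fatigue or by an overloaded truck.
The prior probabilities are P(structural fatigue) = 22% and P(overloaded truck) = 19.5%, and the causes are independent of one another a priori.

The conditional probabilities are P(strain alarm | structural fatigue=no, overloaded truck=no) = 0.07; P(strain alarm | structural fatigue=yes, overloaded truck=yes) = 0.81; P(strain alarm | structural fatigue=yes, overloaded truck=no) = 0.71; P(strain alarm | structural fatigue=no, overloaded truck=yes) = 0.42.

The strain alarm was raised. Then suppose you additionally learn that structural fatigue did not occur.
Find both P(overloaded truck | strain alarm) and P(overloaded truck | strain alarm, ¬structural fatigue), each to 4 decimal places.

Sum P(strain alarm|·) weighted by the priors over the 4 (structural fatigue, overloaded truck) configurations:
  P(strain alarm) = 0.07·0.78·0.805 + 0.42·0.78·0.195 + 0.71·0.22·0.805 + 0.81·0.22·0.195
        = 0.043953 + 0.063882 + 0.125741 + 0.034749 = 0.268325
Keeping only the overloaded truck-present terms gives 0.098631, so
  P(overloaded truck | strain alarm) = 0.098631 / 0.268325 ≈ 0.3676

Now also conditioning on structural fatigue≠true:
By total probability over both values of overloaded truck:
  P(strain alarm | ¬structural fatigue) = 0.07×0.805 + 0.42×0.195
        = 0.056350 + 0.081900 = 0.138250
Configurations with overloaded truck contribute 0.081900, so
  P(overloaded truck | strain alarm, ¬structural fatigue) = 0.081900 / 0.138250 ≈ 0.5924
With structural fatigue excluded, overloaded truck must carry more of the explanatory weight for the strain alarm.

P(overloaded truck | strain alarm) ≈ 0.3676; P(overloaded truck | strain alarm, ¬structural fatigue) ≈ 0.5924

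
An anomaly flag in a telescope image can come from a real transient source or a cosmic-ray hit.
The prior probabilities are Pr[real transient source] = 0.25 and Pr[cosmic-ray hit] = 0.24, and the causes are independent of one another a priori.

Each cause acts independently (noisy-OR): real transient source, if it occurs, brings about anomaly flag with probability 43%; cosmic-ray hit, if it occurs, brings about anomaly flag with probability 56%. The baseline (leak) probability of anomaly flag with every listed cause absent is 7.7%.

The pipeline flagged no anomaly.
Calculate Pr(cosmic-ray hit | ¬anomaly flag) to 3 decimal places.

Pr(cosmic-ray hit | ¬anomaly flag) ≈ 0.122

Under noisy-OR, P(anomaly flag | causes) = 1 − (1−0.077)·∏(1−qᵢ) over the active causes.
P(¬anomaly flag) = 0.923·0.75·0.76 + 0.40612·0.75·0.24 + 0.52611·0.25·0.76 + 0.231488·0.25·0.24 = 0.526110 + 0.073102 + 0.099961 + 0.013889 = 0.713062
The cosmic-ray hit-present share is 0.073102 + 0.013889 = 0.086991.
Hence the posterior is 0.086991/0.713062 ≈ 0.122.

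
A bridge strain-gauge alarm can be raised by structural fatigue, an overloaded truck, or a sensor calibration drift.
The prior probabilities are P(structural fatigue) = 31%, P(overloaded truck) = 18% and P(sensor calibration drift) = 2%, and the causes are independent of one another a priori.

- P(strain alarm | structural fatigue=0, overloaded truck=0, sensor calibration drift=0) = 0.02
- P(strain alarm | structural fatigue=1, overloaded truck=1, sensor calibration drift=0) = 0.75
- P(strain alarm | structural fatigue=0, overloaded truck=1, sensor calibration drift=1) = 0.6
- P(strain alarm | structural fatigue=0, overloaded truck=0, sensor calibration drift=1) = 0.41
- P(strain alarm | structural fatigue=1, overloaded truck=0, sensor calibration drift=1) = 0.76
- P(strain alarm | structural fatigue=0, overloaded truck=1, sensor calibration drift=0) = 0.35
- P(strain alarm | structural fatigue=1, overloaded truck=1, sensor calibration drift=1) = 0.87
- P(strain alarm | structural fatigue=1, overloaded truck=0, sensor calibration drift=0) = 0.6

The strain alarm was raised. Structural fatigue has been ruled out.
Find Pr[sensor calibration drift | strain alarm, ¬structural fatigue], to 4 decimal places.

Pr[sensor calibration drift | strain alarm, ¬structural fatigue] ≈ 0.1025

Enumerate the 4 (overloaded truck, sensor calibration drift) configurations and weight by the priors:
  P(strain alarm | ¬structural fatigue) = 0.02*0.82*0.98 + 0.41*0.82*0.02 + 0.35*0.18*0.98 + 0.6*0.18*0.02
        = 0.016072 + 0.006724 + 0.061740 + 0.002160 = 0.086696
The terms with sensor calibration drift present sum to 0.008884, so
  P(sensor calibration drift | strain alarm, ¬structural fatigue) = 0.008884 / 0.086696 ≈ 0.1025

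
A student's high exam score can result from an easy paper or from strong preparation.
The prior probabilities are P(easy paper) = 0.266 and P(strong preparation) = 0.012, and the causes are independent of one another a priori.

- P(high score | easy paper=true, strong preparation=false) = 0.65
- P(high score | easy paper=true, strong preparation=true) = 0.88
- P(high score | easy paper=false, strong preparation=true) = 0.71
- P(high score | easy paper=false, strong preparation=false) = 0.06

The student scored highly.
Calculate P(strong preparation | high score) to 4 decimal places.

By total probability over the 4 (easy paper, strong preparation) configurations:
  P(high score) = 0.06×0.734×0.988 + 0.71×0.734×0.012 + 0.65×0.266×0.988 + 0.88×0.266×0.012
        = 0.043512 + 0.006254 + 0.170825 + 0.002809 = 0.223400
Keeping only the strong preparation-present terms gives 0.009063, so
  P(strong preparation | high score) = 0.009063 / 0.223400 ≈ 0.0406

P(strong preparation | high score) ≈ 0.0406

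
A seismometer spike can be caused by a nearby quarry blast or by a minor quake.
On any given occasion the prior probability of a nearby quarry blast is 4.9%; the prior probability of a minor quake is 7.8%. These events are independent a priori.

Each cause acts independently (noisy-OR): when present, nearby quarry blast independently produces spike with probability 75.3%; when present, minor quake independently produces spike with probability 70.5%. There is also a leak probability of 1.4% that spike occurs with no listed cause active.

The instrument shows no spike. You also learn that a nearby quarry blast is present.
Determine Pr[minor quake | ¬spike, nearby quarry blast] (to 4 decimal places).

Pr[minor quake | ¬spike, nearby quarry blast] ≈ 0.0243

Under noisy-OR, P(spike | causes) = 1 − (1−0.014)·∏(1−qᵢ) over the active causes.
For the numerator, keep only minor quake=true terms: 0.071845×0.078 = 0.005604
The normalizing constant is 0.243542×0.922 + 0.071845×0.078 = 0.230150
P(minor quake | ¬spike, nearby quarry blast) = 0.005604/0.230150 ≈ 0.0243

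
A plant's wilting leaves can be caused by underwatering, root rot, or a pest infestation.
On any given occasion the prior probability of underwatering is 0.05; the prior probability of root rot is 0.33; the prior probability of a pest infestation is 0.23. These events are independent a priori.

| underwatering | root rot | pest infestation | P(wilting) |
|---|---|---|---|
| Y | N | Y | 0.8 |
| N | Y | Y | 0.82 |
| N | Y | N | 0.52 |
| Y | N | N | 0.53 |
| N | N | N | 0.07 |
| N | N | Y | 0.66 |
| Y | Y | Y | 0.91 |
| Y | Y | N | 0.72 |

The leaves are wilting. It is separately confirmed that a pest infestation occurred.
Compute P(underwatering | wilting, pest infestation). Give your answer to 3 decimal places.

Weight on underwatering=true, given the evidence: 0.026800 + 0.015015 = 0.041815
Denominator P(wilting | pest infestation): 0.66*0.95*0.67 + 0.82*0.95*0.33 + 0.8*0.05*0.67 + 0.91*0.05*0.33 = 0.718975
P(underwatering | wilting, pest infestation) = 0.041815/0.718975 ≈ 0.058

P(underwatering | wilting, pest infestation) ≈ 0.058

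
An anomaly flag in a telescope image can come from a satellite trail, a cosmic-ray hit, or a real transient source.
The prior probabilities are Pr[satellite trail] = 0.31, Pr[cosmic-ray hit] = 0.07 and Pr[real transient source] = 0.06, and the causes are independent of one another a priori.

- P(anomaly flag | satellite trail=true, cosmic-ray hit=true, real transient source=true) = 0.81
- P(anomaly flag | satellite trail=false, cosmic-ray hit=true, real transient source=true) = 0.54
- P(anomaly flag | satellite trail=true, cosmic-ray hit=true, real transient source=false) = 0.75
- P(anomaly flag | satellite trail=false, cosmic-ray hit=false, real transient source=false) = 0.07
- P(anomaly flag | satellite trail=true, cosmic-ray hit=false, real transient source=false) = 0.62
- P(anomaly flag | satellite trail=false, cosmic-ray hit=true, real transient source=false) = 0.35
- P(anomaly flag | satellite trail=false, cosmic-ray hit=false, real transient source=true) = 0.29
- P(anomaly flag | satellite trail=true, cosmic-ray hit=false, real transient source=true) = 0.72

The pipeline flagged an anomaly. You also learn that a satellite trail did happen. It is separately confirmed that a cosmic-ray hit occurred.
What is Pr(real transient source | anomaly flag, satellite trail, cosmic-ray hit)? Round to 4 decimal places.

Numerator (weight on configurations with real transient source): 0.81·0.06 = 0.048600
Denominator P(anomaly flag | satellite trail, cosmic-ray hit): 0.75·0.94 + 0.81·0.06 = 0.753600
Posterior = 0.048600 / 0.753600 ≈ 0.0645

Pr(real transient source | anomaly flag, satellite trail, cosmic-ray hit) ≈ 0.0645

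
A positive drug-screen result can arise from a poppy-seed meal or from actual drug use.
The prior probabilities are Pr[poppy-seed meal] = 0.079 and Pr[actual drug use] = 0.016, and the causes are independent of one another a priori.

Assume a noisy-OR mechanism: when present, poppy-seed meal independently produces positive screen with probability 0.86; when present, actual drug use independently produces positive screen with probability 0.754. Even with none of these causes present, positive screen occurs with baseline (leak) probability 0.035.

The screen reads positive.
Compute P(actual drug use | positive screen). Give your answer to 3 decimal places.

Under noisy-OR, P(positive screen | causes) = 1 − (1−0.035)·∏(1−qᵢ) over the active causes.
Numerator (weight on configurations with actual drug use): 0.011238 + 0.001222 = 0.012460
Denominator P(positive screen): 0.035*0.921*0.984 + 0.76261*0.921*0.016 + 0.8649*0.079*0.984 + 0.966765*0.079*0.016 = 0.111413
P(actual drug use | positive screen) = 0.012460/0.111413 ≈ 0.112

P(actual drug use | positive screen) ≈ 0.112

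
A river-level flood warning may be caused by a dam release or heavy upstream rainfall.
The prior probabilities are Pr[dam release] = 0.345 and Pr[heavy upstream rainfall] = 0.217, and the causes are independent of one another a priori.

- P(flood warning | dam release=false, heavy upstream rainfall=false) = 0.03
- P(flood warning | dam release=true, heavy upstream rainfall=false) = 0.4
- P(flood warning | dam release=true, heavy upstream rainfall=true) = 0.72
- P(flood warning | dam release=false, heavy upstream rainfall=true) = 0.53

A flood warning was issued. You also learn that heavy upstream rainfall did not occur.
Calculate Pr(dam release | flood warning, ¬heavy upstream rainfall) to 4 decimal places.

P(flood warning | ¬heavy upstream rainfall) = 0.03·0.655 + 0.4·0.345 = 0.019650 + 0.138000 = 0.157650
The dam release-present share is 0.4·0.345 = 0.138000.
So P(dam release | flood warning, ¬heavy upstream rainfall) = 0.138000/0.157650 ≈ 0.8754.

Pr(dam release | flood warning, ¬heavy upstream rainfall) ≈ 0.8754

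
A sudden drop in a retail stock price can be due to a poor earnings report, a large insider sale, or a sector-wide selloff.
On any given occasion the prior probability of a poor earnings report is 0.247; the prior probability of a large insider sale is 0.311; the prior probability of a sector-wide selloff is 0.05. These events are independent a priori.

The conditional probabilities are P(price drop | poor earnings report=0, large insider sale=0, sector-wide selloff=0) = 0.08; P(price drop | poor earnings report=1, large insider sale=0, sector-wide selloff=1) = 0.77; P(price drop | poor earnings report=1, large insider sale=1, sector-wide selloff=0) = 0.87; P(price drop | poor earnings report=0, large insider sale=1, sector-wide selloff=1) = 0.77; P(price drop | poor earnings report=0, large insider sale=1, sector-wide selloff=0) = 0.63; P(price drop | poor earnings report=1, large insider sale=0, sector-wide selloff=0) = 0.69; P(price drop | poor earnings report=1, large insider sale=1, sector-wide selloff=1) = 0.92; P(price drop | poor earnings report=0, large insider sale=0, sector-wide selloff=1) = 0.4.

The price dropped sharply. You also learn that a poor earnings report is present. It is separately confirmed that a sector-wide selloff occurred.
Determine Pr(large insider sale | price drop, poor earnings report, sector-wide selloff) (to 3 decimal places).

Pr(large insider sale | price drop, poor earnings report, sector-wide selloff) ≈ 0.350

For the numerator, keep only large insider sale=true terms: 0.92·0.311 = 0.286120
Normalizer over all consistent configurations: 0.77·0.689 + 0.92·0.311 = 0.816650
P(large insider sale | price drop, poor earnings report, sector-wide selloff) = 0.286120/0.816650 ≈ 0.350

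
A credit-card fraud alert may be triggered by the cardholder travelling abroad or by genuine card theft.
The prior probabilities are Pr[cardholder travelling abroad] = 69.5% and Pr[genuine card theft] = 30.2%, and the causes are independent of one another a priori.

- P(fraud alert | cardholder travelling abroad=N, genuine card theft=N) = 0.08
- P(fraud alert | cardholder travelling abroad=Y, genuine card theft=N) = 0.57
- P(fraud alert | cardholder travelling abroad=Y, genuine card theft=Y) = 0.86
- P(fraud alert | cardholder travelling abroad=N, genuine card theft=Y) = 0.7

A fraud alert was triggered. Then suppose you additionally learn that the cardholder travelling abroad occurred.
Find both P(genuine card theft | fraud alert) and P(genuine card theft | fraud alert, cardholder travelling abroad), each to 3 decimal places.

For the numerator, keep only genuine card theft=true terms: 0.064477 + 0.180505 = 0.244982
Normalizer over all consistent configurations: 0.08·0.305·0.698 + 0.7·0.305·0.302 + 0.57·0.695·0.698 + 0.86·0.695·0.302 = 0.538526
Posterior = 0.244982 / 0.538526 ≈ 0.455

Now condition on the additional information:
P(fraud alert | cardholder travelling abroad) = 0.57*0.698 + 0.86*0.302 = 0.397860 + 0.259720 = 0.657580
The genuine card theft-present share is 0.86*0.302 = 0.259720.
Hence the posterior is 0.259720/0.657580 ≈ 0.395.

P(genuine card theft | fraud alert) ≈ 0.455; P(genuine card theft | fraud alert, cardholder travelling abroad) ≈ 0.395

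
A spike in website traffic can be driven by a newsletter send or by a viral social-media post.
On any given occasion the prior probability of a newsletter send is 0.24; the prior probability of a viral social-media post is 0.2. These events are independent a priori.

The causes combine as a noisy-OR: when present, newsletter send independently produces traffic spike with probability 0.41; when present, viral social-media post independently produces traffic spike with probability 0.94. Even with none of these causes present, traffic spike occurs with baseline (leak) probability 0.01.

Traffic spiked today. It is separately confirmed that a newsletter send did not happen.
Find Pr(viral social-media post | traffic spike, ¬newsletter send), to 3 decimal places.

Pr(viral social-media post | traffic spike, ¬newsletter send) ≈ 0.959

Under noisy-OR, P(traffic spike | causes) = 1 − (1−0.01)·∏(1−qᵢ) over the active causes.
Numerator (weight on configurations with viral social-media post): 0.9406*0.2 = 0.188120
The normalizing constant is 0.01*0.8 + 0.9406*0.2 = 0.196120
Posterior = 0.188120 / 0.196120 ≈ 0.959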